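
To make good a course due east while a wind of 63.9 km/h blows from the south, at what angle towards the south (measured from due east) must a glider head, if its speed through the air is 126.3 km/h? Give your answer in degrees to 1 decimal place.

The wind pushes perpendicular to the desired track; the heading must have a component into the wind equal to 63.9 km/h: 126.3 sin θ = 63.9.
sin θ = 0.5059, so θ = 30.394°.

30.4°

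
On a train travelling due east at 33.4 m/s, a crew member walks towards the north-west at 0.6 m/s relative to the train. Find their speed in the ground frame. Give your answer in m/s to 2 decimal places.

Taking east as x and north as y: train velocity = (33.400, 0.000) m/s; crew member velocity relative to train = (-0.424, 0.424) m/s.
Velocity relative to ground = (33.400, 0.000) + (-0.424, 0.424) = (32.976, 0.424) m/s.
Speed = |(32.976, 0.424)| = 32.978 m/s.

32.98 m/s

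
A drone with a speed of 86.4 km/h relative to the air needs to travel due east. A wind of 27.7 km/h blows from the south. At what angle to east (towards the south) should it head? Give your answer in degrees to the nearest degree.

The wind pushes perpendicular to the desired track; the heading must have a component into the wind equal to 27.7 km/h: 86.4 sin θ = 27.7.
sin θ = 0.3206, so θ = 18.699°.

19°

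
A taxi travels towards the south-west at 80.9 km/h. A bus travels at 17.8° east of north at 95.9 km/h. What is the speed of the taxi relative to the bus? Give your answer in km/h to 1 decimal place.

Taking east as x and north as y: taxi velocity = (-57.205, -57.205) km/h; bus velocity = (29.316, 91.309) km/h.
Velocity of taxi relative to bus = (-57.205, -57.205) − (29.316, 91.309) = (-86.521, -148.514) km/h.
Magnitude = |(-86.521, -148.514)| = 171.879 km/h.

171.9 km/h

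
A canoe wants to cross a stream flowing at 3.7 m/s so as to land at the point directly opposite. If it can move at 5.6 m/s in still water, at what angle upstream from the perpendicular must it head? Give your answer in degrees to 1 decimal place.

To cancel the current, the upstream component of the canoe's velocity must equal the flow: 5.6 sin θ = 3.7.
sin θ = 3.7 / 5.6 = 0.6607.
θ = arcsin(0.6607) = 41.354°.

41.4°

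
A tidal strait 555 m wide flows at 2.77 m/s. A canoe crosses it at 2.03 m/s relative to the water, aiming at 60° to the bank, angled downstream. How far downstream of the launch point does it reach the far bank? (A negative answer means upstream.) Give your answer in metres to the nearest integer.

1195 m

Perpendicular speed = 1.758 m/s; crossing time = 555 / 1.758 = 315.694 s.
Net downstream speed = 3.785 m/s.
Drift = 3.785 × 315.694 = 1194.902 m (downstream).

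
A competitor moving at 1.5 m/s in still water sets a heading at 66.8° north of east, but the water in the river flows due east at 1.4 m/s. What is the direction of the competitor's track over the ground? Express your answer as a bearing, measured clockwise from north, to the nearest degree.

055°

Taking east as x and north as y: velocity relative to the water = (0.591, 1.379) m/s; the water relative to ground = (1.400, 0.000) m/s.
Velocity relative to ground = (0.591, 1.379) + (1.400, 0.000) = (1.991, 1.379) m/s.
Bearing = atan2(1.99, 1.38) = 55.30° clockwise from north.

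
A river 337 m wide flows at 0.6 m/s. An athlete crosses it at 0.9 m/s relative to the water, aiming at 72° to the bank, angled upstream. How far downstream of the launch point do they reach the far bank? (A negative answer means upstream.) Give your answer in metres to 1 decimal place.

Perpendicular speed = 0.856 m/s; crossing time = 337 / 0.856 = 393.714 s.
Net downstream speed = 0.322 m/s.
Drift = 0.322 × 393.714 = 126.731 m (downstream).

126.7 m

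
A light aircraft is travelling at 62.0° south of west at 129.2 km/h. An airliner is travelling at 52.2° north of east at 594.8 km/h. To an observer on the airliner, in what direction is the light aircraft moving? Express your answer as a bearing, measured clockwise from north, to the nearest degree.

Taking east as x and north as y: light aircraft velocity = (-60.656, -114.077) km/h; airliner velocity = (364.557, 469.984) km/h.
Velocity of light aircraft relative to airliner = (-60.656, -114.077) − (364.557, 469.984) = (-425.213, -584.061) km/h.
Bearing = atan2(-425.21, -584.06) = 216.06° clockwise from north.

216°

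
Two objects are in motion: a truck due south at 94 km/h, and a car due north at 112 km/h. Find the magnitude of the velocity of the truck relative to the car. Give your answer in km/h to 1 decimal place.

Taking east as x and north as y: truck velocity = (0.000, -94.000) km/h; car velocity = (0.000, 112.000) km/h.
Velocity of truck relative to car = (0.000, -94.000) − (0.000, 112.000) = (0.000, -206.000) km/h.
Magnitude = |(0.000, -206.000)| = 206.000 km/h.

206.0 km/h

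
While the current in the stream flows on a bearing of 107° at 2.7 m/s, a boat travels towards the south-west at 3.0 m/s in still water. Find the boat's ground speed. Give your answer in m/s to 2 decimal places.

Taking east as x and north as y: velocity relative to the water = (-2.121, -2.121) m/s; the water relative to ground = (2.582, -0.789) m/s.
Velocity relative to ground = (-2.121, -2.121) + (2.582, -0.789) = (0.461, -2.911) m/s.
Speed = |(0.461, -2.911)| = 2.947 m/s.

2.95 m/s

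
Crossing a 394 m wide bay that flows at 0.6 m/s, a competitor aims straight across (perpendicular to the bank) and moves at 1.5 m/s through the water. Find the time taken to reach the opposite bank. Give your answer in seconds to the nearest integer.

263 s

The component of the competitor's velocity perpendicular to the bank is 1.5 m/s.
Only the cross-stream component determines the crossing time; the current contributes nothing perpendicular to the bank.
Time = 394 / 1.500 = 262.667 s.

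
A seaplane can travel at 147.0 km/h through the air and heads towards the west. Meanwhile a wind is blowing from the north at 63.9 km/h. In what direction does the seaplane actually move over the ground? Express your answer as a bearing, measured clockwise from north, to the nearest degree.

Taking east as x and north as y: velocity relative to the air = (-147.000, 0.000) km/h; the air relative to ground = (0.000, -63.900) km/h.
Velocity relative to ground = (-147.000, 0.000) + (0.000, -63.900) = (-147.000, -63.900) km/h.
Bearing = atan2(-147.00, -63.90) = 246.51° clockwise from north.

247°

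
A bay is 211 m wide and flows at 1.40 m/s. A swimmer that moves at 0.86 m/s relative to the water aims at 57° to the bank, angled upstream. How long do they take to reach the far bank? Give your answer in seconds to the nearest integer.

The component of the swimmer's velocity perpendicular to the bank is 0.86 × sin 57° = 0.721 m/s.
Only the cross-stream component determines the crossing time; the current contributes nothing perpendicular to the bank.
Time = 211 / 0.721 = 292.545 s.

293 s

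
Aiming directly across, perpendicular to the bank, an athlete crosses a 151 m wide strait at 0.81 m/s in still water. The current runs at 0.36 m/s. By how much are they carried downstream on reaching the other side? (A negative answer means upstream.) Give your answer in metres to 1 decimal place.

67.1 m

Perpendicular speed = 0.810 m/s; crossing time = 151 / 0.810 = 186.420 s.
Net downstream speed = 0.360 m/s.
Drift = 0.360 × 186.420 = 67.111 m (downstream).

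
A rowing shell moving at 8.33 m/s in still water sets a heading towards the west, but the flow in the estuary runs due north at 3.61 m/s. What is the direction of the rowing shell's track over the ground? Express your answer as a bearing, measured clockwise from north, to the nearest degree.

Taking east as x and north as y: velocity relative to the water = (-8.330, 0.000) m/s; the water relative to ground = (0.000, 3.610) m/s.
Velocity relative to ground = (-8.330, 0.000) + (0.000, 3.610) = (-8.330, 3.610) m/s.
Bearing = atan2(-8.33, 3.61) = 293.43° clockwise from north.

293°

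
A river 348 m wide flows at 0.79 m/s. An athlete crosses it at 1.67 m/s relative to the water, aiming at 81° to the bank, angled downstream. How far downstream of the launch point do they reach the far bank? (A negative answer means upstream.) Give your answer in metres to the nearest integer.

Perpendicular speed = 1.649 m/s; crossing time = 348 / 1.649 = 210.981 s.
Net downstream speed = 1.051 m/s.
Drift = 1.051 × 210.981 = 221.793 m (downstream).

222 m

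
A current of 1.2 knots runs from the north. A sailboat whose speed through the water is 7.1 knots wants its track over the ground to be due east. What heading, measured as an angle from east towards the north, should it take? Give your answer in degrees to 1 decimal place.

The current pushes perpendicular to the desired track; the heading must have a component into the current equal to 1.2 knots: 7.1 sin θ = 1.2.
sin θ = 0.1690, so θ = 9.731°.

9.7°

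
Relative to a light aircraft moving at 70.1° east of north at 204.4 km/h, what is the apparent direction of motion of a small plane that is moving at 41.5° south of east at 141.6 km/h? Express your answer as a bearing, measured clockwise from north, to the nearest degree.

208°

Taking east as x and north as y: small plane velocity = (106.052, -93.827) km/h; light aircraft velocity = (192.195, 69.574) km/h.
Velocity of small plane relative to light aircraft = (106.052, -93.827) − (192.195, 69.574) = (-86.143, -163.401) km/h.
Bearing = atan2(-86.14, -163.40) = 207.80° clockwise from north.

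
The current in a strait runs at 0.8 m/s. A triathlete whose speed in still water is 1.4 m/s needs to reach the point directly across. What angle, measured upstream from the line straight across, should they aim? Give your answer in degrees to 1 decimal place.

To cancel the current, the upstream component of the triathlete's velocity must equal the flow: 1.4 sin θ = 0.8.
sin θ = 0.8 / 1.4 = 0.5714.
θ = arcsin(0.5714) = 34.850°.

34.8°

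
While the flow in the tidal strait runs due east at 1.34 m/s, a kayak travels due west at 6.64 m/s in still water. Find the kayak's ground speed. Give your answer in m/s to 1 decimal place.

5.3 m/s

Taking east as x and north as y: velocity relative to the water = (-6.640, 0.000) m/s; the water relative to ground = (1.340, 0.000) m/s.
Velocity relative to ground = (-6.640, 0.000) + (1.340, 0.000) = (-5.300, 0.000) m/s.
Speed = |(-5.300, 0.000)| = 5.300 m/s.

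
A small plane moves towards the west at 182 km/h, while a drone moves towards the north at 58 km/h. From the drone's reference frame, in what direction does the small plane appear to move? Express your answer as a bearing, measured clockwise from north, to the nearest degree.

Taking east as x and north as y: small plane velocity = (-182.000, 0.000) km/h; drone velocity = (0.000, 58.000) km/h.
Velocity of small plane relative to drone = (-182.000, 0.000) − (0.000, 58.000) = (-182.000, -58.000) km/h.
Bearing = atan2(-182.00, -58.00) = 252.32° clockwise from north.

252°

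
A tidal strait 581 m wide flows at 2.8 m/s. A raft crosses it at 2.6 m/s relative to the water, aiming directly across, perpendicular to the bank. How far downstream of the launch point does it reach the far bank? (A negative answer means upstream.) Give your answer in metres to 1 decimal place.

625.7 m

Perpendicular speed = 2.600 m/s; crossing time = 581 / 2.600 = 223.462 s.
Net downstream speed = 2.800 m/s.
Drift = 2.800 × 223.462 = 625.692 m (downstream).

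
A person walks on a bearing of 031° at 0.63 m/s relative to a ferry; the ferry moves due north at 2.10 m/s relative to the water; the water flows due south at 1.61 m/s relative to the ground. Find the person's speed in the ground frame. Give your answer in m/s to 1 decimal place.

In east/north components (m/s): person relative to ferry = (0.324, 0.540); ferry relative to water = (0.000, 2.100); water relative to ground = (0.000, -1.610).
Sum = (0.324, 1.030) m/s.
Speed = |(0.324, 1.030)| = 1.080 m/s.

1.1 m/s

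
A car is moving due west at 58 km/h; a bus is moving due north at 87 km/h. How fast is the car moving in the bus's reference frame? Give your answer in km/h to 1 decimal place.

104.6 km/h

Taking east as x and north as y: car velocity = (-58.000, 0.000) km/h; bus velocity = (0.000, 87.000) km/h.
Velocity of car relative to bus = (-58.000, 0.000) − (0.000, 87.000) = (-58.000, -87.000) km/h.
Magnitude = |(-58.000, -87.000)| = 104.561 km/h.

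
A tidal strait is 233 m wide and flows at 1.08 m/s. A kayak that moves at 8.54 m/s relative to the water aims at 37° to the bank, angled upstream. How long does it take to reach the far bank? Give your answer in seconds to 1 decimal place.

45.3 s

The component of the kayak's velocity perpendicular to the bank is 8.54 × sin 37° = 5.140 m/s.
The flow acts along the bank and has no component across it.
Time = 233 / 5.140 = 45.335 s.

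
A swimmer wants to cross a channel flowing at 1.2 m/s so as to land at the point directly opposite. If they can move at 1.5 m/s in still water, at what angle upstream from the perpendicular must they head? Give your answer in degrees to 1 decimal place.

To cancel the current, the upstream component of the swimmer's velocity must equal the flow: 1.5 sin θ = 1.2.
sin θ = 1.2 / 1.5 = 0.8000.
θ = arcsin(0.8000) = 53.130°.

53.1°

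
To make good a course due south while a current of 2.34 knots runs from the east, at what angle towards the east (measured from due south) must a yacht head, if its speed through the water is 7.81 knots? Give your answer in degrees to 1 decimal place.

17.4°

The current pushes perpendicular to the desired track; the heading must have a component into the current equal to 2.34 knots: 7.81 sin θ = 2.34.
sin θ = 0.2996, so θ = 17.435°.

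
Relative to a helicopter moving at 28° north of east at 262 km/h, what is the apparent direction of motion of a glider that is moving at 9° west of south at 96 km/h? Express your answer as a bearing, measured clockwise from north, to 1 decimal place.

228.5°

Taking east as x and north as y: glider velocity = (-15.018, -94.818) km/h; helicopter velocity = (231.332, 123.002) km/h.
Velocity of glider relative to helicopter = (-15.018, -94.818) − (231.332, 123.002) = (-246.350, -217.820) km/h.
Bearing = atan2(-246.35, -217.82) = 228.52° clockwise from north.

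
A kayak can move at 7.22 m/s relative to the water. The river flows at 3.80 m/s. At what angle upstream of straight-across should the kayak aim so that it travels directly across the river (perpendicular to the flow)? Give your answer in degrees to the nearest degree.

To cancel the current, the upstream component of the kayak's velocity must equal the flow: 7.22 sin θ = 3.80.
sin θ = 3.80 / 7.22 = 0.5263.
θ = arcsin(0.5263) = 31.757°.

32°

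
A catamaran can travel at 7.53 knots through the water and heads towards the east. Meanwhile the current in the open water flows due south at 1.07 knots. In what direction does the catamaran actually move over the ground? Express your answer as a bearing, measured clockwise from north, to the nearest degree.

Taking east as x and north as y: velocity relative to the water = (7.530, 0.000) knots; the water relative to ground = (0.000, -1.070) knots.
Velocity relative to ground = (7.530, 0.000) + (0.000, -1.070) = (7.530, -1.070) knots.
Bearing = atan2(7.53, -1.07) = 98.09° clockwise from north.

098°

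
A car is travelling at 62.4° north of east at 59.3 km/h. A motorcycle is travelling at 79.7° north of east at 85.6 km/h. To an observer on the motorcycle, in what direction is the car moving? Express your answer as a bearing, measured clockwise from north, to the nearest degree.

Taking east as x and north as y: car velocity = (27.473, 52.552) km/h; motorcycle velocity = (15.305, 84.221) km/h.
Velocity of car relative to motorcycle = (27.473, 52.552) − (15.305, 84.221) = (12.168, -31.669) km/h.
Bearing = atan2(12.17, -31.67) = 158.98° clockwise from north.

159°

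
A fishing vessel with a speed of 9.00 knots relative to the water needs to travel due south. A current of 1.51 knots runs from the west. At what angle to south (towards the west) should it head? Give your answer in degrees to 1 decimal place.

The current pushes perpendicular to the desired track; the heading must have a component into the current equal to 1.51 knots: 9.00 sin θ = 1.51.
sin θ = 0.1678, so θ = 9.659°.

9.7°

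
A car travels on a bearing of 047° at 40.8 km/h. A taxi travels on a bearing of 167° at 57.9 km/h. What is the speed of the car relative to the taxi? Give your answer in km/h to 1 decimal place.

Taking east as x and north as y: car velocity = (29.839, 27.826) km/h; taxi velocity = (13.025, -56.416) km/h.
Velocity of car relative to taxi = (29.839, 27.826) − (13.025, -56.416) = (16.815, 84.242) km/h.
Magnitude = |(16.815, 84.242)| = 85.903 km/h.

85.9 km/h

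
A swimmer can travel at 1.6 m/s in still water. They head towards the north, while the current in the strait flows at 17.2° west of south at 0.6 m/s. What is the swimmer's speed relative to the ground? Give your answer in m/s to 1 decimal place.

Taking east as x and north as y: velocity relative to the water = (0.000, 1.600) m/s; the water relative to ground = (-0.177, -0.573) m/s.
Velocity relative to ground = (0.000, 1.600) + (-0.177, -0.573) = (-0.177, 1.027) m/s.
Speed = |(-0.177, 1.027)| = 1.042 m/s.

1.0 m/s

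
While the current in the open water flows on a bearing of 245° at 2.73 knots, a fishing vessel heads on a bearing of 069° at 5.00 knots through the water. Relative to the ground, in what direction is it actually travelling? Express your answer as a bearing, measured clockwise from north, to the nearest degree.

Taking east as x and north as y: velocity relative to the water = (4.668, 1.792) knots; the water relative to ground = (-2.474, -1.154) knots.
Velocity relative to ground = (4.668, 1.792) + (-2.474, -1.154) = (2.194, 0.638) knots.
Bearing = atan2(2.19, 0.64) = 73.78° clockwise from north.

074°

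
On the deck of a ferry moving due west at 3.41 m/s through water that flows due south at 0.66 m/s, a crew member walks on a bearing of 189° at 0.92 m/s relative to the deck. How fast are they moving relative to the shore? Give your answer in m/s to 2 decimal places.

In east/north components (m/s): crew member relative to ferry = (-0.144, -0.909); ferry relative to water = (-3.410, 0.000); water relative to ground = (0.000, -0.660).
Sum = (-3.554, -1.569) m/s.
Speed = |(-3.554, -1.569)| = 3.885 m/s.

3.88 m/s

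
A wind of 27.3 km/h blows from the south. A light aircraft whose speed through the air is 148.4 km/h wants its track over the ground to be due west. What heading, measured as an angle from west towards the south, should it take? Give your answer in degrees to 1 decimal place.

The wind pushes perpendicular to the desired track; the heading must have a component into the wind equal to 27.3 km/h: 148.4 sin θ = 27.3.
sin θ = 0.1840, so θ = 10.601°.

10.6°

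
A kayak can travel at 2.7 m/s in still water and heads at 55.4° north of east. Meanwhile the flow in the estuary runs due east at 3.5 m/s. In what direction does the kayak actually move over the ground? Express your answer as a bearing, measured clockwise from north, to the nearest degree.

Taking east as x and north as y: velocity relative to the water = (1.533, 2.222) m/s; the water relative to ground = (3.500, 0.000) m/s.
Velocity relative to ground = (1.533, 2.222) + (3.500, 0.000) = (5.033, 2.222) m/s.
Bearing = atan2(5.03, 2.22) = 66.18° clockwise from north.

066°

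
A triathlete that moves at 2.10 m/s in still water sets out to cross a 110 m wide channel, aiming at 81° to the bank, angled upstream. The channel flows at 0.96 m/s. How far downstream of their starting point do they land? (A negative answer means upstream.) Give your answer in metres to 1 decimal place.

33.5 m

Perpendicular speed = 2.074 m/s; crossing time = 110 / 2.074 = 53.034 s.
Net downstream speed = 0.631 m/s.
Drift = 0.631 × 53.034 = 33.490 m (downstream).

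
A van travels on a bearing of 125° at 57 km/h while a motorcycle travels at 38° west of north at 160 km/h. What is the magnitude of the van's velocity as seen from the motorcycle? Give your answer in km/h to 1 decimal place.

Taking east as x and north as y: van velocity = (46.692, -32.694) km/h; motorcycle velocity = (-98.506, 126.082) km/h.
Velocity of van relative to motorcycle = (46.692, -32.694) − (-98.506, 126.082) = (145.198, -158.776) km/h.
Magnitude = |(145.198, -158.776)| = 215.156 km/h.

215.2 km/h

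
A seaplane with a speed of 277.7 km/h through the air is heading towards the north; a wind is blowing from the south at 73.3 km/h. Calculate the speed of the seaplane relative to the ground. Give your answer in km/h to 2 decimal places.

351.00 km/h

Taking east as x and north as y: velocity relative to the air = (0.000, 277.700) km/h; the air relative to ground = (0.000, 73.300) km/h.
Velocity relative to ground = (0.000, 277.700) + (0.000, 73.300) = (0.000, 351.000) km/h.
Speed = |(0.000, 351.000)| = 351.000 km/h.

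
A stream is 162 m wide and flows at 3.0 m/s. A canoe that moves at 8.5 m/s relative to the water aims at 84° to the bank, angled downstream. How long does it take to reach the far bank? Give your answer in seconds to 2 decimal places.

The component of the canoe's velocity perpendicular to the bank is 8.5 × sin 84° = 8.453 m/s.
Only the cross-stream component determines the crossing time; the current contributes nothing perpendicular to the bank.
Time = 162 / 8.453 = 19.164 s.

19.16 s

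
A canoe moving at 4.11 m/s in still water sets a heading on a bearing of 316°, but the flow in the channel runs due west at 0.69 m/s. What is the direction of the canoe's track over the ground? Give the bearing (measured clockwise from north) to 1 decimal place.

Taking east as x and north as y: velocity relative to the water = (-2.855, 2.956) m/s; the water relative to ground = (-0.690, 0.000) m/s.
Velocity relative to ground = (-2.855, 2.956) + (-0.690, 0.000) = (-3.545, 2.956) m/s.
Bearing = atan2(-3.55, 2.96) = 309.83° clockwise from north.

309.8°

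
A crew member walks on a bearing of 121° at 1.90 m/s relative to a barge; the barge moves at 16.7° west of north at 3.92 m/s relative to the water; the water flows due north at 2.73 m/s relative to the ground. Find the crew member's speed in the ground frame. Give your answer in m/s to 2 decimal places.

In east/north components (m/s): crew member relative to barge = (1.629, -0.979); barge relative to water = (-1.126, 3.755); water relative to ground = (0.000, 2.730).
Sum = (0.502, 5.506) m/s.
Speed = |(0.502, 5.506)| = 5.529 m/s.

5.53 m/s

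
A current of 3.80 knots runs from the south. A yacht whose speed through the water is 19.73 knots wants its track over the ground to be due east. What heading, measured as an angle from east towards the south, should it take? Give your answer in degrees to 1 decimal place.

The current pushes perpendicular to the desired track; the heading must have a component into the current equal to 3.80 knots: 19.73 sin θ = 3.80.
sin θ = 0.1926, so θ = 11.105°.

11.1°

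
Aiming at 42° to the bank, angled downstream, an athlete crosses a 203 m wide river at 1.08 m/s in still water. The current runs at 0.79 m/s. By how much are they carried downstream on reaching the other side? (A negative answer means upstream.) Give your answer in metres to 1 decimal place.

447.4 m

Perpendicular speed = 0.723 m/s; crossing time = 203 / 0.723 = 280.906 s.
Net downstream speed = 1.593 m/s.
Drift = 1.593 × 280.906 = 447.370 m (downstream).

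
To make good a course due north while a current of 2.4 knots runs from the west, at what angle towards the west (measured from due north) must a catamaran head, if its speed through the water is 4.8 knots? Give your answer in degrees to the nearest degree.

The current pushes perpendicular to the desired track; the heading must have a component into the current equal to 2.4 knots: 4.8 sin θ = 2.4.
sin θ = 0.5000, so θ = 30.000°.

30°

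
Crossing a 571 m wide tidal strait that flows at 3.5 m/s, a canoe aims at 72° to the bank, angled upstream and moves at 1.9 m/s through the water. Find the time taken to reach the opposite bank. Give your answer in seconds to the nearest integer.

The component of the canoe's velocity perpendicular to the bank is 1.9 × sin 72° = 1.807 m/s.
The current is parallel to the bank, so it does not affect the crossing time.
Time = 571 / 1.807 = 315.992 s.

316 s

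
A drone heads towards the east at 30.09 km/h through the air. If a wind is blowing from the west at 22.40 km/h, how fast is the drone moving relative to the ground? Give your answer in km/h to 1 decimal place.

Taking east as x and north as y: velocity relative to the air = (30.090, 0.000) km/h; the air relative to ground = (22.400, 0.000) km/h.
Velocity relative to ground = (30.090, 0.000) + (22.400, 0.000) = (52.490, 0.000) km/h.
Speed = |(52.490, 0.000)| = 52.490 km/h.

52.5 km/h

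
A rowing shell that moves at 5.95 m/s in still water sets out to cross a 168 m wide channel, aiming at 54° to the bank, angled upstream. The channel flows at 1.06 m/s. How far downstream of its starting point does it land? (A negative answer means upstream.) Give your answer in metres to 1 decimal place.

Perpendicular speed = 4.814 m/s; crossing time = 168 / 4.814 = 34.901 s.
Net downstream speed = -2.437 m/s.
Drift = -2.437 × 34.901 = -85.064 m (upstream).

-85.1 m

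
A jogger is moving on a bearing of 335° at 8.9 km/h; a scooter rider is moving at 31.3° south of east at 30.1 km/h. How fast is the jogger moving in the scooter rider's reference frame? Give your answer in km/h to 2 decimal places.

Taking east as x and north as y: jogger velocity = (-3.761, 8.066) km/h; scooter rider velocity = (25.719, -15.638) km/h.
Velocity of jogger relative to scooter rider = (-3.761, 8.066) − (25.719, -15.638) = (-29.481, 23.704) km/h.
Magnitude = |(-29.481, 23.704)| = 37.828 km/h.

37.83 km/h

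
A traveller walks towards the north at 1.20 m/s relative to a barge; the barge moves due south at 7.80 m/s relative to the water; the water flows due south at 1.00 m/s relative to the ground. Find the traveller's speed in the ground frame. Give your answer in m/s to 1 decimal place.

7.6 m/s

In east/north components (m/s): traveller relative to barge = (0.000, 1.200); barge relative to water = (0.000, -7.800); water relative to ground = (0.000, -1.000).
Sum = (0.000, -7.600) m/s.
Speed = |(0.000, -7.600)| = 7.600 m/s.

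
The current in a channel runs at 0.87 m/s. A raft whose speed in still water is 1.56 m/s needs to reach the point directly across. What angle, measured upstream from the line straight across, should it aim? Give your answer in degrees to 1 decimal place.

33.9°

To cancel the current, the upstream component of the raft's velocity must equal the flow: 1.56 sin θ = 0.87.
sin θ = 0.87 / 1.56 = 0.5577.
θ = arcsin(0.5577) = 33.896°.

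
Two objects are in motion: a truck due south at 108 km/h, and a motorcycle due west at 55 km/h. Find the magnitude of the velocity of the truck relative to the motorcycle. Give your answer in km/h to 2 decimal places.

Taking east as x and north as y: truck velocity = (0.000, -108.000) km/h; motorcycle velocity = (-55.000, 0.000) km/h.
Velocity of truck relative to motorcycle = (0.000, -108.000) − (-55.000, 0.000) = (55.000, -108.000) km/h.
Magnitude = |(55.000, -108.000)| = 121.198 km/h.

121.20 km/h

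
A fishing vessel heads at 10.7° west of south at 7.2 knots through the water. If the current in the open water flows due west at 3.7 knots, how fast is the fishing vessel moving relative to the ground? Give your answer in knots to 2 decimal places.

8.68 knots

Taking east as x and north as y: velocity relative to the water = (-1.337, -7.075) knots; the water relative to ground = (-3.700, 0.000) knots.
Velocity relative to ground = (-1.337, -7.075) + (-3.700, 0.000) = (-5.037, -7.075) knots.
Speed = |(-5.037, -7.075)| = 8.685 knots.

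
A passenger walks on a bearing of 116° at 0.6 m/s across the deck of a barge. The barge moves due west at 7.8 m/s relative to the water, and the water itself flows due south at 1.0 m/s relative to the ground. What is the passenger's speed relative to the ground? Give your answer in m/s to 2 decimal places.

In east/north components (m/s): passenger relative to barge = (0.539, -0.263); barge relative to water = (-7.800, 0.000); water relative to ground = (0.000, -1.000).
Sum = (-7.261, -1.263) m/s.
Speed = |(-7.261, -1.263)| = 7.370 m/s.

7.37 m/s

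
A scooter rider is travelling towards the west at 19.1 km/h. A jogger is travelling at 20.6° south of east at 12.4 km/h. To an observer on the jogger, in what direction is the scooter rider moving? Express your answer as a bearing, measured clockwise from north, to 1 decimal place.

278.1°

Taking east as x and north as y: scooter rider velocity = (-19.100, 0.000) km/h; jogger velocity = (11.607, -4.363) km/h.
Velocity of scooter rider relative to jogger = (-19.100, 0.000) − (11.607, -4.363) = (-30.707, 4.363) km/h.
Bearing = atan2(-30.71, 4.36) = 278.09° clockwise from north.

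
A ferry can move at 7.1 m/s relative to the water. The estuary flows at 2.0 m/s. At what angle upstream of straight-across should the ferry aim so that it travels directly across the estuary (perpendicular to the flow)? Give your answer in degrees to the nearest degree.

16°

To cancel the current, the upstream component of the ferry's velocity must equal the flow: 7.1 sin θ = 2.0.
sin θ = 2.0 / 7.1 = 0.2817.
θ = arcsin(0.2817) = 16.361°.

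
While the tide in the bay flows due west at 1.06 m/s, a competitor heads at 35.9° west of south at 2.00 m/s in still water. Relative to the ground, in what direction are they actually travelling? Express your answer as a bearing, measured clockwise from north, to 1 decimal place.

Taking east as x and north as y: velocity relative to the water = (-1.173, -1.620) m/s; the water relative to ground = (-1.060, 0.000) m/s.
Velocity relative to ground = (-1.173, -1.620) + (-1.060, 0.000) = (-2.233, -1.620) m/s.
Bearing = atan2(-2.23, -1.62) = 234.04° clockwise from north.

234.0°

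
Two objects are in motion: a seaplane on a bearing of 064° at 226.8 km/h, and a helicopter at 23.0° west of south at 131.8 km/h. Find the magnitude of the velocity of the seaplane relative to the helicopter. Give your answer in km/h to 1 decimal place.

337.5 km/h

Taking east as x and north as y: seaplane velocity = (203.846, 99.423) km/h; helicopter velocity = (-51.498, -121.323) km/h.
Velocity of seaplane relative to helicopter = (203.846, 99.423) − (-51.498, -121.323) = (255.345, 220.745) km/h.
Magnitude = |(255.345, 220.745)| = 337.534 km/h.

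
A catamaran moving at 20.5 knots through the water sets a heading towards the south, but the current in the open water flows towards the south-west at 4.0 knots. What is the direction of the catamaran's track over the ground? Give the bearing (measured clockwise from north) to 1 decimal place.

186.9°

Taking east as x and north as y: velocity relative to the water = (0.000, -20.500) knots; the water relative to ground = (-2.828, -2.828) knots.
Velocity relative to ground = (0.000, -20.500) + (-2.828, -2.828) = (-2.828, -23.328) knots.
Bearing = atan2(-2.83, -23.33) = 186.91° clockwise from north.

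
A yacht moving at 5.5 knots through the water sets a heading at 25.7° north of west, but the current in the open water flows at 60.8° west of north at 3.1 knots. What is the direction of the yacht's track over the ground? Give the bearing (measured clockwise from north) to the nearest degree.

297°

Taking east as x and north as y: velocity relative to the water = (-4.956, 2.385) knots; the water relative to ground = (-2.706, 1.512) knots.
Velocity relative to ground = (-4.956, 2.385) + (-2.706, 1.512) = (-7.662, 3.897) knots.
Bearing = atan2(-7.66, 3.90) = 296.96° clockwise from north.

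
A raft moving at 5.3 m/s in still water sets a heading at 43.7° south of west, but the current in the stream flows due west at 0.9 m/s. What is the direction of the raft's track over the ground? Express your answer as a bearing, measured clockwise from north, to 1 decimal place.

232.3°

Taking east as x and north as y: velocity relative to the water = (-3.832, -3.662) m/s; the water relative to ground = (-0.900, 0.000) m/s.
Velocity relative to ground = (-3.832, -3.662) + (-0.900, 0.000) = (-4.732, -3.662) m/s.
Bearing = atan2(-4.73, -3.66) = 232.27° clockwise from north.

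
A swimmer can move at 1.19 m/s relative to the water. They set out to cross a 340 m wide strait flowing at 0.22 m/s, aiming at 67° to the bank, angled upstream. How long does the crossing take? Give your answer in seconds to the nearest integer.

310 s

The component of the swimmer's velocity perpendicular to the bank is 1.19 × sin 67° = 1.095 m/s.
The flow acts along the bank and has no component across it.
Time = 340 / 1.095 = 310.389 s.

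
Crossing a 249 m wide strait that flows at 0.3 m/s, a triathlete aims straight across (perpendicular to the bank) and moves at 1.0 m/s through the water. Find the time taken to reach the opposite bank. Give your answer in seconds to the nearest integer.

249 s

The component of the triathlete's velocity perpendicular to the bank is 1.0 m/s.
The current is parallel to the bank, so it does not affect the crossing time.
Time = 249 / 1.000 = 249.000 s.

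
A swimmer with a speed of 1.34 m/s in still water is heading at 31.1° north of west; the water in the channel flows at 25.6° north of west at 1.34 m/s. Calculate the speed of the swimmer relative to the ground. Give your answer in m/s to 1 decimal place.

Taking east as x and north as y: velocity relative to the water = (-1.147, 0.692) m/s; the water relative to ground = (-1.208, 0.579) m/s.
Velocity relative to ground = (-1.147, 0.692) + (-1.208, 0.579) = (-2.356, 1.271) m/s.
Speed = |(-2.356, 1.271)| = 2.677 m/s.

2.7 m/s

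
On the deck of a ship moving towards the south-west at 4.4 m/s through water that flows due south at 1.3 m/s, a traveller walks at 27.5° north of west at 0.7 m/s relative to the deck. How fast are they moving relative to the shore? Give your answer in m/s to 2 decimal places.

In east/north components (m/s): traveller relative to ship = (-0.621, 0.323); ship relative to water = (-3.111, -3.111); water relative to ground = (0.000, -1.300).
Sum = (-3.732, -4.088) m/s.
Speed = |(-3.732, -4.088)| = 5.535 m/s.

5.54 m/s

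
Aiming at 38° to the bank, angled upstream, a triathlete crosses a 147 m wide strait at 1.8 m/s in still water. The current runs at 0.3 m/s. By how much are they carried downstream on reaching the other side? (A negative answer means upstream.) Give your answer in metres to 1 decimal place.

Perpendicular speed = 1.108 m/s; crossing time = 147 / 1.108 = 132.649 s.
Net downstream speed = -1.118 m/s.
Drift = -1.118 × 132.649 = -148.357 m (upstream).

-148.4 m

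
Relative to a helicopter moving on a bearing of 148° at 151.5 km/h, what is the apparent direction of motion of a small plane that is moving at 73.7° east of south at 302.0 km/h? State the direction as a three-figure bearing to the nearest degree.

078°

Taking east as x and north as y: small plane velocity = (289.861, -84.761) km/h; helicopter velocity = (80.283, -128.479) km/h.
Velocity of small plane relative to helicopter = (289.861, -84.761) − (80.283, -128.479) = (209.578, 43.718) km/h.
Bearing = atan2(209.58, 43.72) = 78.22° clockwise from north.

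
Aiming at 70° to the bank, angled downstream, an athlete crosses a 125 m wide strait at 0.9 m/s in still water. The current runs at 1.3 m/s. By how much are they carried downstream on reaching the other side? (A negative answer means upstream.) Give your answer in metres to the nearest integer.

Perpendicular speed = 0.846 m/s; crossing time = 125 / 0.846 = 147.802 s.
Net downstream speed = 1.608 m/s.
Drift = 1.608 × 147.802 = 237.639 m (downstream).

238 m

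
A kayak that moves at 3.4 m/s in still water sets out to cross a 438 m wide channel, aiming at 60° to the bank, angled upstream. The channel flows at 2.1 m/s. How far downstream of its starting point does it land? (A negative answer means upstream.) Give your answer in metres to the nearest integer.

Perpendicular speed = 2.944 m/s; crossing time = 438 / 2.944 = 148.753 s.
Net downstream speed = 0.400 m/s.
Drift = 0.400 × 148.753 = 59.501 m (downstream).

60 m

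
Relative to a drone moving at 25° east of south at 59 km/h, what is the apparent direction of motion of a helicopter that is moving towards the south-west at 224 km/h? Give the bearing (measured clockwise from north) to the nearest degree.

Taking east as x and north as y: helicopter velocity = (-158.392, -158.392) km/h; drone velocity = (24.934, -53.472) km/h.
Velocity of helicopter relative to drone = (-158.392, -158.392) − (24.934, -53.472) = (-183.326, -104.920) km/h.
Bearing = atan2(-183.33, -104.92) = 240.22° clockwise from north.

240°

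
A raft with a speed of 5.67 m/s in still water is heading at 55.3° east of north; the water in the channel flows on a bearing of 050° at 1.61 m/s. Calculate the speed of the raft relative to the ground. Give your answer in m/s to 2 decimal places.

Taking east as x and north as y: velocity relative to the water = (4.662, 3.228) m/s; the water relative to ground = (1.233, 1.035) m/s.
Velocity relative to ground = (4.662, 3.228) + (1.233, 1.035) = (5.895, 4.263) m/s.
Speed = |(5.895, 4.263)| = 7.275 m/s.

7.27 m/s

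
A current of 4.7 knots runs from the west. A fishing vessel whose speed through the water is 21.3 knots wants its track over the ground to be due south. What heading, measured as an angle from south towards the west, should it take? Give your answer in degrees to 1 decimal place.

12.7°

The current pushes perpendicular to the desired track; the heading must have a component into the current equal to 4.7 knots: 21.3 sin θ = 4.7.
sin θ = 0.2207, so θ = 12.748°.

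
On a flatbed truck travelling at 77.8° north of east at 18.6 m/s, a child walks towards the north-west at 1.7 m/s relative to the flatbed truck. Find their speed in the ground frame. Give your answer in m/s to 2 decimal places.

Taking east as x and north as y: flatbed truck velocity = (3.931, 18.180) m/s; child velocity relative to flatbed truck = (-1.202, 1.202) m/s.
Velocity relative to ground = (3.931, 18.180) + (-1.202, 1.202) = (2.729, 19.382) m/s.
Speed = |(2.729, 19.382)| = 19.573 m/s.

19.57 m/s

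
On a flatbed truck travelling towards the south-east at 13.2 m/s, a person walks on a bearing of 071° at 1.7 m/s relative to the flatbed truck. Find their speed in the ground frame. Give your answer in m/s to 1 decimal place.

14.0 m/s

Taking east as x and north as y: flatbed truck velocity = (9.334, -9.334) m/s; person velocity relative to flatbed truck = (1.607, 0.553) m/s.
Velocity relative to ground = (9.334, -9.334) + (1.607, 0.553) = (10.941, -8.780) m/s.
Speed = |(10.941, -8.780)| = 14.029 m/s.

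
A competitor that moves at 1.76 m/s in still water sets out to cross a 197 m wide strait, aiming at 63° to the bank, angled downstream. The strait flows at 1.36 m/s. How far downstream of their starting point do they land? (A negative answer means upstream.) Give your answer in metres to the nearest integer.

271 m

Perpendicular speed = 1.568 m/s; crossing time = 197 / 1.568 = 125.624 s.
Net downstream speed = 2.159 m/s.
Drift = 2.159 × 125.624 = 271.225 m (downstream).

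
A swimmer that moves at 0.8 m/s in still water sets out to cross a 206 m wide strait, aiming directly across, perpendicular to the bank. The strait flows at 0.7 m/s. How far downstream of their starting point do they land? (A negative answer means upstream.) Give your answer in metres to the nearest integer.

180 m

Perpendicular speed = 0.800 m/s; crossing time = 206 / 0.800 = 257.500 s.
Net downstream speed = 0.700 m/s.
Drift = 0.700 × 257.500 = 180.250 m (downstream).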